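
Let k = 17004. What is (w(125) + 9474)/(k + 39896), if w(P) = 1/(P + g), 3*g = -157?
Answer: 413067/2480840 ≈ 0.16650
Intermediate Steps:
g = -157/3 (g = (1/3)*(-157) = -157/3 ≈ -52.333)
w(P) = 1/(-157/3 + P) (w(P) = 1/(P - 157/3) = 1/(-157/3 + P))
(w(125) + 9474)/(k + 39896) = (3/(-157 + 3*125) + 9474)/(17004 + 39896) = (3/(-157 + 375) + 9474)/56900 = (3/218 + 9474)*(1/56900) = (2065335/218)*(1/56900) = 413067/2480840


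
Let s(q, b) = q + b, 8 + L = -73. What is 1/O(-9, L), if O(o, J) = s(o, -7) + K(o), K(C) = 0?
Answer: -1/16 ≈ -0.062500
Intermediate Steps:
L = -81 (L = -8 - 73 = -81)
s(q, b) = b + q
O(o, J) = -7 + o (O(o, J) = (-7 + o) + 0 = -7 + o)
1/O(-9, L) = 1/(-7 - 9) = 1/(-16) = -1/16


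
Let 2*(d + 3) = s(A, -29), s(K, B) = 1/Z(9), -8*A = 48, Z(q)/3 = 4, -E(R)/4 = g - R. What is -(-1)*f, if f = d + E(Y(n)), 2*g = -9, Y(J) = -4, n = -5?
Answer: -23/24 ≈ -0.95833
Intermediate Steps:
g = -9/2 (g = (½)*(-9) = -9/2 ≈ -4.5000)
E(R) = 18 + 4*R (E(R) = -4*(-9/2 - R) = 18 + 4*R)
Z(q) = 12 (Z(q) = 3*4 = 12)
A = -6 (A = -⅛*48 = -6)
s(K, B) = 1/12
d = -71/24 (d = -3 + (½)*(1/12) = -3 + 1/24 = -71/24 ≈ -2.9583)
f = -23/24 (f = -71/24 + (18 + 4*(-4)) = -71/24 + (18 - 16) = -71/24 + 2 = -23/24 ≈ -0.95833)
-(-1)*f = -(-1)*(-23)/24 = -1*23/24 = -23/24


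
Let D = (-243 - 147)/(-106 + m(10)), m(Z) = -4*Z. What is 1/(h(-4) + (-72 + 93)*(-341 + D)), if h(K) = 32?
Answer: -73/516322 ≈ -0.00014138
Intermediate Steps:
D = 195/73 (D = (-243 - 147)/(-106 - 4*10) = -390/(-106 - 40) = -390/(-146) = -390*(-1/146) = 195/73 ≈ 2.6712)
1/(h(-4) + (-72 + 93)*(-341 + D)) = 1/(32 + (-72 + 93)*(-341 + 195/73)) = 1/(32 + 21*(-24698/73)) = 1/(32 - 518658/73) = 1/(-516322/73) = -73/516322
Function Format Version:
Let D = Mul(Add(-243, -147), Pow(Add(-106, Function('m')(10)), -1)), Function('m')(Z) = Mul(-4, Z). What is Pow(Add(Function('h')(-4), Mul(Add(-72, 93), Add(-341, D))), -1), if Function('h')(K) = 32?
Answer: Rational(-73, 516322) ≈ -0.00014138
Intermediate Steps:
D = Rational(195, 73) (D = Mul(Add(-243, -147), Pow(Add(-106, Mul(-4, 10)), -1)) = Mul(-390, Pow(Add(-106, -40), -1)) = Mul(-390, Pow(-146, -1)) = Mul(-390, Rational(-1, 146)) = Rational(195, 73) ≈ 2.6712)
Pow(Add(Function('h')(-4), Mul(Add(-72, 93), Add(-341, D))), -1) = Pow(Add(32, Mul(Add(-72, 93), Add(-341, Rational(195, 73)))), -1) = Pow(Add(32, Mul(21, Rational(-24698, 73))), -1) = Pow(Add(32, Rational(-518658, 73)), -1) = Pow(Rational(-516322, 73), -1) = Rational(-73, 516322)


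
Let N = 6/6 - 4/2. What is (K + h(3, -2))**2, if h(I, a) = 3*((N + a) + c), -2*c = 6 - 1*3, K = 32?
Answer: 1369/4 ≈ 342.25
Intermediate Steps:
N = -1 (N = 6*(1/6) - 4*1/2 = 1 - 2 = -1)
c = -3/2 (c = -(6 - 1*3)/2 = -(6 - 3)/2 = -1/2*3 = -3/2 ≈ -1.5000)
h(I, a) = -15/2 + 3*a (h(I, a) = 3*((-1 + a) - 3/2) = 3*(-5/2 + a) = -15/2 + 3*a)
(K + h(3, -2))**2 = (32 + (-15/2 + 3*(-2)))**2 = (32 + (-15/2 - 6))**2 = (32 - 27/2)**2 = (37/2)**2 = 1369/4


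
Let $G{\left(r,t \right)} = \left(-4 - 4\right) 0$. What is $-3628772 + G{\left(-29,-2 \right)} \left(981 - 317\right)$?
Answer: $-3628772$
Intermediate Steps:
$G{\left(r,t \right)} = 0$ ($G{\left(r,t \right)} = \left(-8\right) 0 = 0$)
$-3628772 + G{\left(-29,-2 \right)} \left(981 - 317\right) = -3628772 + 0 \left(981 - 317\right) = -3628772 + 0 \cdot 664 = -3628772 + 0 = -3628772$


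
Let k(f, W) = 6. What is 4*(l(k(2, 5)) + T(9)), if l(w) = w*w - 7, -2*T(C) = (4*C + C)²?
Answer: -3934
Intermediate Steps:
T(C) = -25*C²/2 (T(C) = -(4*C + C)²/2 = -25*C²/2)
l(w) = -7 + w² (l(w) = w² - 7 = -7 + w²)
4*(l(k(2, 5)) + T(9)) = 4*((-7 + 6²) - 25/2*9²) = 4*((-7 + 36) - 25/2*81) = 4*(29 - 2025/2) = 4*(-1967/2) = -3934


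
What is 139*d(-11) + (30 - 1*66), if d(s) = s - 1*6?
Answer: -2399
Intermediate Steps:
d(s) = -6 + s (d(s) = s - 6 = -6 + s)
139*d(-11) + (30 - 1*66) = 139*(-6 - 11) + (30 - 1*66) = 139*(-17) + (30 - 66) = -2363 - 36 = -2399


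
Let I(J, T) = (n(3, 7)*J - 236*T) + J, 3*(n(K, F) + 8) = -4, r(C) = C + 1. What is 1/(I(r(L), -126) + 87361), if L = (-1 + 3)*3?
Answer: 3/351116 ≈ 8.5442e-6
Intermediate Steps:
L = 6 (L = 2*3 = 6)
r(C) = 1 + C
n(K, F) = -28/3 (n(K, F) = -8 + (⅓)*(-4) = -8 - 4/3 = -28/3)
I(J, T) = -236*T - 25*J/3 (I(J, T) = (-28*J/3 - 236*T) + J = (-236*T - 28*J/3) + J = -236*T - 25*J/3)
1/(I(r(L), -126) + 87361) = 1/((-236*(-126) - 25*(1 + 6)/3) + 87361) = 1/((29736 - 25/3*7) + 87361) = 1/((29736 - 175/3) + 87361) = 1/(89033/3 + 87361) = 1/(351116/3) = 3/351116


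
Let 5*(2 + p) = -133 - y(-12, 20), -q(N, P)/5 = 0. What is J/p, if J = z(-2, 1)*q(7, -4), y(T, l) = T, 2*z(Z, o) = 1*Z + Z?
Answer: 0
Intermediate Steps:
q(N, P) = 0 (q(N, P) = -5*0 = 0)
z(Z, o) = Z (z(Z, o) = (1*Z + Z)/2 = (Z + Z)/2 = (2*Z)/2 = Z)
J = 0 (J = -2*0 = 0)
p = -131/5 (p = -2 + (-133 - 1*(-12))/5 = -2 + (-133 + 12)/5 = -2 + (1/5)*(-121) = -2 - 121/5 = -131/5 ≈ -26.200)
J/p = 0/(-131/5) = 0*(-5/131) = 0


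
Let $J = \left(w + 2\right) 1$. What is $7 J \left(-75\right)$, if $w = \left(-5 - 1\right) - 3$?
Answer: $3675$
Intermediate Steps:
$w = -9$ ($w = -6 - 3 = -9$)
$J = -7$ ($J = \left(-9 + 2\right) 1 = \left(-7\right) 1 = -7$)
$7 J \left(-75\right) = 7 \left(-7\right) \left(-75\right) = \left(-49\right) \left(-75\right) = 3675$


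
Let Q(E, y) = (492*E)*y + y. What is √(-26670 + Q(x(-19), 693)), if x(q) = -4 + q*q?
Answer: √121695315 ≈ 11032.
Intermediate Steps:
x(q) = -4 + q²
Q(E, y) = y + 492*E*y (Q(E, y) = 492*E*y + y = y + 492*E*y)
√(-26670 + Q(x(-19), 693)) = √(-26670 + 693*(1 + 492*(-4 + (-19)²))) = √(-26670 + 693*(1 + 492*(-4 + 361))) = √(-26670 + 693*(1 + 492*357)) = √(-26670 + 693*(1 + 175644)) = √(-26670 + 693*175645) = √(-26670 + 121721985) = √121695315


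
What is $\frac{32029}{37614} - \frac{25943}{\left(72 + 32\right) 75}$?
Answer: $- \frac{40332989}{16299400} \approx -2.4745$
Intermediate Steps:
$\frac{32029}{37614} - \frac{25943}{\left(72 + 32\right) 75} = 32029 \cdot \frac{1}{37614} - \frac{25943}{104 \cdot 75} = \frac{32029}{37614} - \frac{25943}{7800} = - \frac{40332989}{16299400}$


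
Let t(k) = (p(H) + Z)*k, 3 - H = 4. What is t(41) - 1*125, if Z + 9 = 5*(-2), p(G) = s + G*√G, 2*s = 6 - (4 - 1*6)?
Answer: -740 - 41*I ≈ -740.0 - 41.0*I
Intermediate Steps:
H = -1 (H = 3 - 1*4 = 3 - 4 = -1)
s = 4 (s = (6 - (4 - 1*6))/2 = (6 - (4 - 6))/2 = (6 - 1*(-2))/2 = (6 + 2)/2 = (½)*8 = 4)
p(G) = 4 + G^(3/2) (p(G) = 4 + G*√G = 4 + G^(3/2))
Z = -19 (Z = -9 + 5*(-2) = -9 - 10 = -19)
t(k) = k*(-15 - I) (t(k) = ((4 + (-1)^(3/2)) - 19)*k = ((4 - I) - 19)*k = (-15 - I)*k = k*(-15 - I))
t(41) - 1*125 = -1*41*(15 + I) - 1*125 = (-615 - 41*I) - 125 = -740 - 41*I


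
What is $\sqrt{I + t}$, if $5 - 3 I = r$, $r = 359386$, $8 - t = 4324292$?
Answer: $\frac{i \sqrt{39996699}}{3} \approx 2108.1 i$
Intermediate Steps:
$t = -4324284$ ($t = 8 - 4324292 = -4324284$)
$I = - \frac{359381}{3}$ ($I = \frac{5}{3} - \frac{359386}{3} = - \frac{359381}{3} \approx -1.1979 \cdot 10^{5}$)
$\sqrt{I + t} = \sqrt{- \frac{359381}{3} - 4324284} = \sqrt{- \frac{13332233}{3}} = \frac{i \sqrt{39996699}}{3}$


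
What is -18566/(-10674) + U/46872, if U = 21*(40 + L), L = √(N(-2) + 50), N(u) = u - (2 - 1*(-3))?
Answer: 290738/165447 + √43/2232 ≈ 1.7602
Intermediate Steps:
N(u) = -5 + u (N(u) = u - (2 + 3) = u - 1*5 = u - 5 = -5 + u)
L = √43 (L = √((-5 - 2) + 50) = √(-7 + 50) = √43 ≈ 6.5574)
U = 840 + 21*√43 (U = 21*(40 + √43) = 840 + 21*√43 ≈ 977.71)
-18566/(-10674) + U/46872 = -18566/(-10674) + (840 + 21*√43)/46872 = -18566*(-1/10674) + (840 + 21*√43)*(1/46872) = 9283/5337 + (5/279 + √43/2232) = 290738/165447 + √43/2232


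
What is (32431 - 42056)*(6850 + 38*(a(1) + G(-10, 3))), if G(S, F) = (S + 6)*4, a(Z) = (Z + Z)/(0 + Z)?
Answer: -60810750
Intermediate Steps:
a(Z) = 2 (a(Z) = (2*Z)/Z = 2)
G(S, F) = 24 + 4*S (G(S, F) = (6 + S)*4 = 24 + 4*S)
(32431 - 42056)*(6850 + 38*(a(1) + G(-10, 3))) = (32431 - 42056)*(6850 + 38*(2 + (24 + 4*(-10)))) = -9625*(6850 + 38*(2 + (24 - 40))) = -9625*(6850 + 38*(2 - 16)) = -9625*(6850 + 38*(-14)) = -9625*(6850 - 532) = -9625*6318 = -60810750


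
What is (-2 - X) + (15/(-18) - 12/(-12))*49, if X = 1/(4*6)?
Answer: 49/8 ≈ 6.1250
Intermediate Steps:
X = 1/24 ≈ 0.041667
(-2 - X) + (15/(-18) - 12/(-12))*49 = (-2 - 1*1/24) + (15/(-18) - 12/(-12))*49 = (-2 - 1/24) + (15*(-1/18) - 12*(-1/12))*49 = -49/24 + (-⅚ + 1)*49 = -49/24 + (⅙)*49 = -49/24 + 49/6 = 49/8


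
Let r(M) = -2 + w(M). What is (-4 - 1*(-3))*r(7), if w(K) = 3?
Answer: -1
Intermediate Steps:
r(M) = 1 (r(M) = -2 + 3 = 1)
(-4 - 1*(-3))*r(7) = (-4 - 1*(-3))*1 = (-4 + 3)*1 = -1*1 = -1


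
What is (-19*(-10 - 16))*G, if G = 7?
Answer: 3458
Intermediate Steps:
(-19*(-10 - 16))*G = -19*(-10 - 16)*7 = -19*(-26)*7 = 494*7 = 3458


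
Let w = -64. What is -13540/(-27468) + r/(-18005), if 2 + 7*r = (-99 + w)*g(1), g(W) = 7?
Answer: 62068208/123640335 ≈ 0.50201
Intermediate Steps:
r = -1143/7 (r = -2/7 + ((-99 - 64)*7)/7 = -2/7 + (-163*7)/7 = -2/7 + (1/7)*(-1141) = -2/7 - 163 = -1143/7 ≈ -163.29)
-13540/(-27468) + r/(-18005) = -13540/(-27468) - 1143/7/(-18005) = -13540*(-1/27468) - 1143/7*(-1/18005) = 3385/6867 + 1143/126035 = 62068208/123640335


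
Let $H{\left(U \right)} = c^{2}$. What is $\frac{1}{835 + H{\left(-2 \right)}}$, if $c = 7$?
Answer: $\frac{1}{884} \approx 0.0011312$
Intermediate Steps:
$H{\left(U \right)} = 49$ ($H{\left(U \right)} = 7^{2} = 49$)
$\frac{1}{835 + H{\left(-2 \right)}} = \frac{1}{835 + 49} = \frac{1}{884}$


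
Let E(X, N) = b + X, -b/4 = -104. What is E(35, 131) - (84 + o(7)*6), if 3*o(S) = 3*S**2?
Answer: 73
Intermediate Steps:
b = 416 (b = -4*(-104) = 416)
o(S) = S**2 (o(S) = (3*S**2)/3 = S**2)
E(X, N) = 416 + X
E(35, 131) - (84 + o(7)*6) = (416 + 35) - (84 + 7**2*6) = 451 - (84 + 49*6) = 451 - (84 + 294) = 451 - 1*378 = 451 - 378 = 73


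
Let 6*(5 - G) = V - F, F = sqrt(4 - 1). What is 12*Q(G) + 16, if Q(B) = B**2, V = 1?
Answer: 892/3 + 58*sqrt(3)/3 ≈ 330.82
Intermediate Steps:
F = sqrt(3) ≈ 1.7320
G = 29/6 + sqrt(3)/6 (G = 5 - (1 - sqrt(3))/6 = 5 + (-1/6 + sqrt(3)/6) = 29/6 + sqrt(3)/6 ≈ 5.1220)
12*Q(G) + 16 = 12*(29/6 + sqrt(3)/6)**2 + 16 = 16 + 12*(29/6 + sqrt(3)/6)**2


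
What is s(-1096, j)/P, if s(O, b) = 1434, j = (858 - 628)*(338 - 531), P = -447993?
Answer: -478/149331 ≈ -0.0032009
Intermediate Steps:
j = -44390 (j = 230*(-193) = -44390)
s(-1096, j)/P = 1434/(-447993) = 1434*(-1/447993) = -478/149331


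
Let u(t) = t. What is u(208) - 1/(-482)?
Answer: 100257/482 ≈ 208.00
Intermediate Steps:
u(208) - 1/(-482) = 208 - 1/(-482) = 208 - 1*(-1/482) = 208 + 1/482 = 100257/482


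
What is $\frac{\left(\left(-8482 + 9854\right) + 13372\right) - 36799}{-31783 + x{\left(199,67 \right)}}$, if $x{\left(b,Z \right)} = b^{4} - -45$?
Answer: $- \frac{22055}{1568207463} \approx -1.4064 \cdot 10^{-5}$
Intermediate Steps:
$x{\left(b,Z \right)} = 45 + b^{4}$ ($x{\left(b,Z \right)} = b^{4} + 45 = 45 + b^{4}$)
$\frac{\left(\left(-8482 + 9854\right) + 13372\right) - 36799}{-31783 + x{\left(199,67 \right)}} = \frac{\left(\left(-8482 + 9854\right) + 13372\right) - 36799}{-31783 + \left(45 + 199^{4}\right)} = \frac{\left(1372 + 13372\right) - 36799}{-31783 + \left(45 + 1568239201\right)} = \frac{14744 - 36799}{-31783 + 1568239246} = - \frac{22055}{1568207463}$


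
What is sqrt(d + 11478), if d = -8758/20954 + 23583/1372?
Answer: sqrt(247303507344685)/146678 ≈ 107.21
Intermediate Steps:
d = 34438729/2053492 (d = -8758*1/20954 + 23583*(1/1372) = -4379/10477 + 3369/196 = 34438729/2053492 ≈ 16.771)
sqrt(d + 11478) = sqrt(34438729/2053492 + 11478) = sqrt(23604419905/2053492) = sqrt(247303507344685)/146678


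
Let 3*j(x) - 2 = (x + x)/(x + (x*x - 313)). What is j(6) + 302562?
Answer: 245983436/813 ≈ 3.0256e+5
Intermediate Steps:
j(x) = ⅔ + 2*x/(3*(-313 + x + x²)) (j(x) = ⅔ + ((x + x)/(x + (x*x - 313)))/3 = ⅔ + ((2*x)/(x + (x² - 313)))/3 = ⅔ + ((2*x)/(x + (-313 + x²)))/3 = ⅔ + ((2*x)/(-313 + x + x²))/3 = ⅔ + (2*x/(-313 + x + x²))/3 = ⅔ + 2*x/(3*(-313 + x + x²)))
j(6) + 302562 = 2*(-313 + 6² + 2*6)/(3*(-313 + 6 + 6²)) + 302562 = 2*(-313 + 36 + 12)/(3*(-313 + 6 + 36)) + 302562 = (⅔)*(-265)/(-271) + 302562 = (⅔)*(-1/271)*(-265) + 302562 = 530/813 + 302562 = 245983436/813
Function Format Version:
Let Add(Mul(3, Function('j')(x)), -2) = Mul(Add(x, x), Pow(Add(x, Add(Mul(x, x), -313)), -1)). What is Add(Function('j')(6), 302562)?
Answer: Rational(245983436, 813) ≈ 3.0256e+5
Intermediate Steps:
Function('j')(x) = Add(Rational(2, 3), Mul(Rational(2, 3), x, Pow(Add(-313, x, Pow(x, 2)), -1))) (Function('j')(x) = Add(Rational(2, 3), Mul(Rational(1, 3), Mul(Add(x, x), Pow(Add(x, Add(Mul(x, x), -313)), -1)))) = Add(Rational(2, 3), Mul(Rational(1, 3), Mul(Mul(2, x), Pow(Add(x, Add(Pow(x, 2), -313)), -1)))) = Add(Rational(2, 3), Mul(Rational(1, 3), Mul(Mul(2, x), Pow(Add(x, Add(-313, Pow(x, 2))), -1)))) = Add(Rational(2, 3), Mul(Rational(1, 3), Mul(Mul(2, x), Pow(Add(-313, x, Pow(x, 2)), -1)))) = Add(Rational(2, 3), Mul(Rational(1, 3), Mul(2, x, Pow(Add(-313, x, Pow(x, 2)), -1)))) = Add(Rational(2, 3), Mul(Rational(2, 3), x, Pow(Add(-313, x, Pow(x, 2)), -1))))
Add(Function('j')(6), 302562) = Add(Mul(Rational(2, 3), Pow(Add(-313, 6, Pow(6, 2)), -1), Add(-313, Pow(6, 2), Mul(2, 6))), 302562) = Add(Mul(Rational(2, 3), Pow(Add(-313, 6, 36), -1), Add(-313, 36, 12)), 302562) = Add(Mul(Rational(2, 3), Pow(-271, -1), -265), 302562) = Add(Mul(Rational(2, 3), Rational(-1, 271), -265), 302562) = Add(Rational(530, 813), 302562) = Rational(245983436, 813)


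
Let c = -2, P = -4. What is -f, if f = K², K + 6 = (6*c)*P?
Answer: -1764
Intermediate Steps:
K = 42 (K = -6 + (6*(-2))*(-4) = -6 - 12*(-4) = -6 + 48 = 42)
f = 1764 (f = 42² = 1764)
-f = -1*1764 = -1764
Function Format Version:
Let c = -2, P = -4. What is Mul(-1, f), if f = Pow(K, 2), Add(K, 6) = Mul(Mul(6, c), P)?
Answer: -1764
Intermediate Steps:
K = 42 (K = Add(-6, Mul(Mul(6, -2), -4)) = Add(-6, Mul(-12, -4)) = Add(-6, 48) = 42)
f = 1764 (f = Pow(42, 2) = 1764)
Mul(-1, f) = Mul(-1, 1764) = -1764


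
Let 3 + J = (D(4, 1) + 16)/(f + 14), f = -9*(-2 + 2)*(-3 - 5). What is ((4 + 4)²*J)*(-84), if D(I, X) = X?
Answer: 9600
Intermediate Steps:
f = 0 (f = -0*(-8) = -9*0 = 0)
J = -25/14 (J = -3 + (1 + 16)/(0 + 14) = -3 + 17/14 = -25/14 ≈ -1.7857)
((4 + 4)²*J)*(-84) = ((4 + 4)²*(-25/14))*(-84) = (8²*(-25/14))*(-84) = (64*(-25/14))*(-84) = -800/7*(-84) = 9600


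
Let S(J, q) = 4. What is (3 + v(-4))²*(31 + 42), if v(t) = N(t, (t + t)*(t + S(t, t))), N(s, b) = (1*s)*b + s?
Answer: 73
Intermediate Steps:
N(s, b) = s + b*s (N(s, b) = s*b + s = b*s + s = s + b*s)
v(t) = t*(1 + 2*t*(4 + t)) (v(t) = t*(1 + (t + t)*(t + 4)) = t*(1 + (2*t)*(4 + t)) = t*(1 + 2*t*(4 + t)))
(3 + v(-4))²*(31 + 42) = (3 - 4*(1 + 2*(-4)*(4 - 4)))²*(31 + 42) = (3 - 4*(1 + 2*(-4)*0))²*73 = (3 - 4*(1 + 0))²*73 = (3 - 4*1)²*73 = (3 - 4)²*73 = (-1)²*73 = 1*73 = 73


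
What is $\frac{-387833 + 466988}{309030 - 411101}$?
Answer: $- \frac{79155}{102071} \approx -0.77549$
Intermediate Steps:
$\frac{-387833 + 466988}{309030 - 411101} = \frac{79155}{-102071} = 79155 \left(- \frac{1}{102071}\right) = - \frac{79155}{102071}$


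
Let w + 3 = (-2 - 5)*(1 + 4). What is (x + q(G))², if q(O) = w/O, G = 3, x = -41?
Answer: 25921/9 ≈ 2880.1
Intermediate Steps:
w = -38 (w = -3 + (-2 - 5)*(1 + 4) = -3 - 7*5 = -3 - 35 = -38)
q(O) = -38/O
(x + q(G))² = (-41 - 38/3)² = (-161/3)² = 25921/9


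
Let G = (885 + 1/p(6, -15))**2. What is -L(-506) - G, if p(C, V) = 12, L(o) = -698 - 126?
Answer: -112686985/144 ≈ -7.8255e+5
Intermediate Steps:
L(o) = -824
G = 112805641/144 (G = (885 + 1/12)**2 = (10621/12)**2 = 112805641/144 ≈ 7.8337e+5)
-L(-506) - G = -1*(-824) - 1*112805641/144 = 824 - 112805641/144 = -112686985/144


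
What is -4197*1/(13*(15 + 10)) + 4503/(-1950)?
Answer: -1979/130 ≈ -15.223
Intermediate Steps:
-4197*1/(13*(15 + 10)) + 4503/(-1950) = -4197/(25*13) + 4503*(-1/1950) = -4197/325 - 1501/650 = -1979/130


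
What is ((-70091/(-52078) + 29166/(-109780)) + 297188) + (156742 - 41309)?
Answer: 294876389880834/714640355 ≈ 4.1262e+5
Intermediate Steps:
((-70091/(-52078) + 29166/(-109780)) + 297188) + (156742 - 41309) = ((-70091*(-1/52078) + 29166*(-1/109780)) + 297188) + 115433 = ((70091/52078 - 14583/54890) + 297188) + 115433 = (771960379/714640355 + 297188) + 115433 = 212383309782119/714640355 + 115433 = 294876389880834/714640355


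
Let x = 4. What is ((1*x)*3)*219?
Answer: 2628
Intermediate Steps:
((1*x)*3)*219 = ((1*4)*3)*219 = (4*3)*219 = 12*219 = 2628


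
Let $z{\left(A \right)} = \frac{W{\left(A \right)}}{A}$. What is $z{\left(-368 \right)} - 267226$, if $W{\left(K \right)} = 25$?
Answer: $- \frac{98339193}{368} \approx -2.6723 \cdot 10^{5}$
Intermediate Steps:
$z{\left(A \right)} = \frac{25}{A}$
$z{\left(-368 \right)} - 267226 = \frac{25}{-368} - 267226 = 25 \left(- \frac{1}{368}\right) - 267226 = - \frac{25}{368} - 267226 = - \frac{98339193}{368}$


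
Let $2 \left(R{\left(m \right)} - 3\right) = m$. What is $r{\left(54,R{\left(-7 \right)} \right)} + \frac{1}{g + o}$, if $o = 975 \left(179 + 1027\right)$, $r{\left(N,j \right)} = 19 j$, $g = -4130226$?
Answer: $- \frac{28066573}{2954376} \approx -9.5$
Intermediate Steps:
$R{\left(m \right)} = 3 + \frac{m}{2}$
$o = 1175850$ ($o = 975 \cdot 1206 = 1175850$)
$r{\left(54,R{\left(-7 \right)} \right)} + \frac{1}{g + o} = 19 \left(3 + \frac{1}{2} \left(-7\right)\right) + \frac{1}{-4130226 + 1175850} = 19 \left(3 - \frac{7}{2}\right) + \frac{1}{-2954376} = 19 \left(- \frac{1}{2}\right) - \frac{1}{2954376} = - \frac{19}{2} - \frac{1}{2954376} = - \frac{28066573}{2954376}$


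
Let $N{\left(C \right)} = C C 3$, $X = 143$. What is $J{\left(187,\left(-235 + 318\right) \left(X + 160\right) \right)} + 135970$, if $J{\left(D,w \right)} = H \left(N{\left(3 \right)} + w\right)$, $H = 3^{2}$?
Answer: $362554$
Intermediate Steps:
$N{\left(C \right)} = 3 C^{2}$ ($N{\left(C \right)} = C^{2} \cdot 3 = 3 C^{2}$)
$H = 9$
$J{\left(D,w \right)} = 243 + 9 w$ ($J{\left(D,w \right)} = 9 \left(3 \cdot 3^{2} + w\right) = 9 \left(3 \cdot 9 + w\right) = 9 \left(27 + w\right) = 243 + 9 w$)
$J{\left(187,\left(-235 + 318\right) \left(X + 160\right) \right)} + 135970 = \left(243 + 9 \left(-235 + 318\right) \left(143 + 160\right)\right) + 135970 = \left(243 + 9 \cdot 83 \cdot 303\right) + 135970 = \left(243 + 9 \cdot 25149\right) + 135970 = \left(243 + 226341\right) + 135970 = 226584 + 135970 = 362554$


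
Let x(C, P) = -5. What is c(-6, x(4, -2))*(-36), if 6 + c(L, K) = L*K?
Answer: -864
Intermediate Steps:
c(L, K) = -6 + K*L (c(L, K) = -6 + L*K = -6 + K*L)
c(-6, x(4, -2))*(-36) = (-6 - 5*(-6))*(-36) = (-6 + 30)*(-36) = 24*(-36) = -864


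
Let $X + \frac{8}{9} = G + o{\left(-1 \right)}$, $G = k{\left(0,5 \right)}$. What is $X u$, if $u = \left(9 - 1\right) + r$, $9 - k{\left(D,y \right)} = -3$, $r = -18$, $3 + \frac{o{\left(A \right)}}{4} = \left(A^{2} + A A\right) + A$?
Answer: $- \frac{280}{9} \approx -31.111$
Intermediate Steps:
$o{\left(A \right)} = -12 + 4 A + 8 A^{2}$ ($o{\left(A \right)} = -12 + 4 \left(\left(A^{2} + A A\right) + A\right) = -12 + 4 \left(\left(A^{2} + A^{2}\right) + A\right) = -12 + 4 \left(2 A^{2} + A\right) = -12 + 4 \left(A + 2 A^{2}\right) = -12 + \left(4 A + 8 A^{2}\right) = -12 + 4 A + 8 A^{2}$)
$k{\left(D,y \right)} = 12$ ($k{\left(D,y \right)} = 9 - -3 = 9 + 3 = 12$)
$u = -10$ ($u = \left(9 - 1\right) - 18 = 8 - 18 = -10$)
$G = 12$
$X = \frac{28}{9}$ ($X = - \frac{8}{9} + \left(12 + \left(-12 + 4 \left(-1\right) + 8 \left(-1\right)^{2}\right)\right) = - \frac{8}{9} + \left(12 - 8\right) = - \frac{8}{9} + 4 = \frac{28}{9} \approx 3.1111$)
$X u = \frac{28}{9} \left(-10\right) = - \frac{280}{9}$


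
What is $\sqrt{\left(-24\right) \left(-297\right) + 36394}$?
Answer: $\sqrt{43522} \approx 208.62$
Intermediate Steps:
$\sqrt{\left(-24\right) \left(-297\right) + 36394} = \sqrt{7128 + 36394} = \sqrt{43522}$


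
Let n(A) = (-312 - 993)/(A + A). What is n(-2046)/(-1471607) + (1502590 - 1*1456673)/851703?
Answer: 2491014474203/46205392971012 ≈ 0.053912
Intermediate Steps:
n(A) = -1305/(2*A) (n(A) = -1305*1/(2*A) = -1305/(2*A))
n(-2046)/(-1471607) + (1502590 - 1*1456673)/851703 = -1305/2/(-2046)/(-1471607) + (1502590 - 1*1456673)/851703 = -1305/2*(-1/2046)*(-1/1471607) + (1502590 - 1456673)*(1/851703) = (435/1364)*(-1/1471607) + 45917*(1/851703) = -435/2007271948 + 1241/23019 = 2491014474203/46205392971012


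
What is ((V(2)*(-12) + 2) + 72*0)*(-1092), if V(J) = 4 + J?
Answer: 76440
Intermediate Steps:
((V(2)*(-12) + 2) + 72*0)*(-1092) = (((4 + 2)*(-12) + 2) + 72*0)*(-1092) = ((6*(-12) + 2) + 0)*(-1092) = ((-72 + 2) + 0)*(-1092) = (-70 + 0)*(-1092) = -70*(-1092) = 76440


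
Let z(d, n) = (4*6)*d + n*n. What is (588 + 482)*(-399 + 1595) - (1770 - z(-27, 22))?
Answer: 1277786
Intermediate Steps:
z(d, n) = n**2 + 24*d (z(d, n) = 24*d + n**2 = n**2 + 24*d)
(588 + 482)*(-399 + 1595) - (1770 - z(-27, 22)) = (588 + 482)*(-399 + 1595) - (1770 - (22**2 + 24*(-27))) = 1070*1196 - (1770 - (484 - 648)) = 1279720 - (1770 - 1*(-164)) = 1279720 - (1770 + 164) = 1279720 - 1*1934 = 1279720 - 1934 = 1277786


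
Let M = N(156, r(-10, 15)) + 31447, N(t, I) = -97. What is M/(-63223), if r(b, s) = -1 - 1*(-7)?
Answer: -31350/63223 ≈ -0.49586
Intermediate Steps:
r(b, s) = 6 (r(b, s) = -1 + 7 = 6)
M = 31350 (M = -97 + 31447 = 31350)
M/(-63223) = 31350/(-63223) = 31350*(-1/63223) = -31350/63223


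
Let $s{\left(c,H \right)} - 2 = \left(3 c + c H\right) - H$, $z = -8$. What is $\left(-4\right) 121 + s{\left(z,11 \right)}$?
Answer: $-605$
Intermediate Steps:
$s{\left(c,H \right)} = 2 - H + 3 c + H c$ ($s{\left(c,H \right)} = 2 - \left(H - 3 c - c H\right) = 2 - \left(H - 3 c - H c\right) = 2 + \left(- H + 3 c + H c\right) = 2 - H + 3 c + H c$)
$\left(-4\right) 121 + s{\left(z,11 \right)} = \left(-4\right) 121 + \left(2 - 11 + 3 \left(-8\right) + 11 \left(-8\right)\right) = -484 - 121 = -605$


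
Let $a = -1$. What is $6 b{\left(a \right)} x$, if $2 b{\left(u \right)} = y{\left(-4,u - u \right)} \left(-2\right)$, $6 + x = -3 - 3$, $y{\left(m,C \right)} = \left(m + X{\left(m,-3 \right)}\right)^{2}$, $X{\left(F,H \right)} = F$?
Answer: $4608$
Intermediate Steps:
$y{\left(m,C \right)} = 4 m^{2}$ ($y{\left(m,C \right)} = \left(m + m\right)^{2} = \left(2 m\right)^{2} = 4 m^{2}$)
$x = -12$ ($x = -6 - 6 = -12$)
$b{\left(u \right)} = -64$ ($b{\left(u \right)} = \frac{4 \left(-4\right)^{2} \left(-2\right)}{2} = \frac{4 \cdot 16 \left(-2\right)}{2} = \frac{64 \left(-2\right)}{2} = \frac{1}{2} \left(-128\right) = -64$)
$6 b{\left(a \right)} x = 6 \left(-64\right) \left(-12\right) = \left(-384\right) \left(-12\right) = 4608$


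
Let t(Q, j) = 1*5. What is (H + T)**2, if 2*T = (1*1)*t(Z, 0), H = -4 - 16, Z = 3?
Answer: 1225/4 ≈ 306.25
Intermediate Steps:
H = -20
t(Q, j) = 5
T = 5/2 (T = ((1*1)*5)/2 = (1*5)/2 = (1/2)*5 = 5/2 ≈ 2.5000)
(H + T)**2 = (-20 + 5/2)**2 = (-35/2)**2 = 1225/4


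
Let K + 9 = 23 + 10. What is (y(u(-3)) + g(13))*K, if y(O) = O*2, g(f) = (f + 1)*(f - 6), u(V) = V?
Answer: 2208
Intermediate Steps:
g(f) = (1 + f)*(-6 + f)
y(O) = 2*O
K = 24 (K = -9 + (23 + 10) = -9 + 33 = 24)
(y(u(-3)) + g(13))*K = (2*(-3) + (-6 + 13**2 - 5*13))*24 = (-6 + (-6 + 169 - 65))*24 = (-6 + 98)*24 = 92*24 = 2208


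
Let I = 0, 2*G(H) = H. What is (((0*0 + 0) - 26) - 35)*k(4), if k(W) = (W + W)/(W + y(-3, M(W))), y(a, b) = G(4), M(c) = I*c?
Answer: -244/3 ≈ -81.333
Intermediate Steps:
G(H) = H/2
M(c) = 0 (M(c) = 0*c = 0)
y(a, b) = 2 (y(a, b) = (1/2)*4 = 2)
k(W) = 2*W/(2 + W) (k(W) = (W + W)/(W + 2) = (2*W)/(2 + W) = 2*W/(2 + W))
(((0*0 + 0) - 26) - 35)*k(4) = (((0*0 + 0) - 26) - 35)*(2*4/(2 + 4)) = (((0 + 0) - 26) - 35)*(2*4/6) = ((0 - 26) - 35)*(2*4*(1/6)) = (-26 - 35)*(4/3) = -61*4/3 = -244/3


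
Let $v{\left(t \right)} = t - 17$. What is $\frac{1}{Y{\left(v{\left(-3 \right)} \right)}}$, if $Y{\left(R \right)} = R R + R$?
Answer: $\frac{1}{380} \approx 0.0026316$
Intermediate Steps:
$v{\left(t \right)} = -17 + t$
$Y{\left(R \right)} = R + R^{2}$ ($Y{\left(R \right)} = R^{2} + R = R + R^{2}$)
$\frac{1}{Y{\left(v{\left(-3 \right)} \right)}} = \frac{1}{\left(-17 - 3\right) \left(1 - 20\right)} = \frac{1}{\left(-20\right) \left(1 - 20\right)} = \frac{1}{\left(-20\right) \left(-19\right)} = \frac{1}{380}$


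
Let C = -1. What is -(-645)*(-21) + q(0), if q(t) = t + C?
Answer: -13546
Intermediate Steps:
q(t) = -1 + t (q(t) = t - 1 = -1 + t)
-(-645)*(-21) + q(0) = -(-645)*(-21) + (-1 + 0) = -129*105 - 1 = -13545 - 1 = -13546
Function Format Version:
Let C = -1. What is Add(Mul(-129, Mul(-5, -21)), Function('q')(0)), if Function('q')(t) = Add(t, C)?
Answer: -13546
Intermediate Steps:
Function('q')(t) = Add(-1, t) (Function('q')(t) = Add(t, -1) = Add(-1, t))
Add(Mul(-129, Mul(-5, -21)), Function('q')(0)) = Add(Mul(-129, Mul(-5, -21)), Add(-1, 0)) = Add(Mul(-129, 105), -1) = Add(-13545, -1) = -13546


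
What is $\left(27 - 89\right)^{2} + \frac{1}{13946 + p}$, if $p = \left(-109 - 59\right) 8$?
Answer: $\frac{48442089}{12602} \approx 3844.0$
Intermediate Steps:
$p = -1344$ ($p = \left(-168\right) 8 = -1344$)
$\left(27 - 89\right)^{2} + \frac{1}{13946 + p} = \left(27 - 89\right)^{2} + \frac{1}{13946 - 1344} = \left(-62\right)^{2} + \frac{1}{12602} = 3844 + \frac{1}{12602} = \frac{48442089}{12602}$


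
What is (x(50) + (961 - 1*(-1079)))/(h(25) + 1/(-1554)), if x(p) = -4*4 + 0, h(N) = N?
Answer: 3145296/38849 ≈ 80.962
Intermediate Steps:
x(p) = -16 (x(p) = -16 + 0 = -16)
(x(50) + (961 - 1*(-1079)))/(h(25) + 1/(-1554)) = (-16 + (961 - 1*(-1079)))/(25 + 1/(-1554)) = (-16 + (961 + 1079))/(25 - 1/1554) = (-16 + 2040)/(38849/1554) = 2024*(1554/38849) = 3145296/38849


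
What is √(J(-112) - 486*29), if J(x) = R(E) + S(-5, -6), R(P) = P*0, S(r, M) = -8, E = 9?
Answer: I*√14102 ≈ 118.75*I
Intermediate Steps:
R(P) = 0
J(x) = -8 (J(x) = 0 - 8 = -8)
√(J(-112) - 486*29) = √(-8 - 486*29) = √(-8 - 14094) = √(-14102) = I*√14102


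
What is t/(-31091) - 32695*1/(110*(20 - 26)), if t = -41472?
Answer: 208778353/4104012 ≈ 50.872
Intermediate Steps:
t/(-31091) - 32695*1/(110*(20 - 26)) = -41472/(-31091) - 32695*1/(110*(20 - 26)) = -41472*(-1/31091) - 32695/(110*(-6)) = 41472/31091 - 32695/(-660) = 41472/31091 - 32695*(-1/660) = 41472/31091 + 6539/132 = 208778353/4104012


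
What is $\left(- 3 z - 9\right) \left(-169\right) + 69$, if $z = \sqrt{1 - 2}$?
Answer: $1590 + 507 i \approx 1590.0 + 507.0 i$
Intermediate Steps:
$z = i$ ($z = \sqrt{-1} = i \approx 1.0 i$)
$\left(- 3 z - 9\right) \left(-169\right) + 69 = \left(- 3 i - 9\right) \left(-169\right) + 69 = \left(-9 - 3 i\right) \left(-169\right) + 69 = \left(1521 + 507 i\right) + 69 = 1590 + 507 i$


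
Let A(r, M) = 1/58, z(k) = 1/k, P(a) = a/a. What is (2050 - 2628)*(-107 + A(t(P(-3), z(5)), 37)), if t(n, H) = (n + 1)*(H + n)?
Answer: 1793245/29 ≈ 61836.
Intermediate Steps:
P(a) = 1
t(n, H) = (1 + n)*(H + n)
A(r, M) = 1/58
(2050 - 2628)*(-107 + A(t(P(-3), z(5)), 37)) = (2050 - 2628)*(-107 + 1/58) = -578*(-6205/58) = 1793245/29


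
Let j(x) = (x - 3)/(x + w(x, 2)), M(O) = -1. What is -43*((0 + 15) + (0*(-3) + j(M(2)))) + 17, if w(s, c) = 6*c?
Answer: -6736/11 ≈ -612.36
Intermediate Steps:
j(x) = (-3 + x)/(12 + x) (j(x) = (x - 3)/(x + 6*2) = (-3 + x)/(x + 12) = (-3 + x)/(12 + x))
-43*((0 + 15) + (0*(-3) + j(M(2)))) + 17 = -43*((0 + 15) + (0*(-3) + (-3 - 1)/(12 - 1))) + 17 = -43*(15 + (0 - 4/11)) + 17 = -43*(15 - 4/11) + 17 = -43*161/11 + 17 = -6923/11 + 17 = -6736/11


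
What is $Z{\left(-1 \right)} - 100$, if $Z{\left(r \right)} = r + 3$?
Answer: $-98$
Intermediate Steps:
$Z{\left(r \right)} = 3 + r$
$Z{\left(-1 \right)} - 100 = \left(3 - 1\right) - 100 = 2 - 100 = -98$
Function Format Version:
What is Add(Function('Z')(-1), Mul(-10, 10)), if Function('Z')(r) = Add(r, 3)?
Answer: -98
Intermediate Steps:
Function('Z')(r) = Add(3, r)
Add(Function('Z')(-1), Mul(-10, 10)) = Add(Add(3, -1), Mul(-10, 10)) = Add(2, -100) = -98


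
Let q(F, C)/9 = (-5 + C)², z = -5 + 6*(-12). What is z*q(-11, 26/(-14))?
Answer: -228096/7 ≈ -32585.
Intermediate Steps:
z = -77 (z = -5 - 72 = -77)
q(F, C) = 9*(-5 + C)²
z*q(-11, 26/(-14)) = -693*(-5 + 26/(-14))² = -693*(-5 + 26*(-1/14))² = -693*(-5 - 13/7)² = -693*(-48/7)² = -693*2304/49 = -77*20736/49 = -228096/7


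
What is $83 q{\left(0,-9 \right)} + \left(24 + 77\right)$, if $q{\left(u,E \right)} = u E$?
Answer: $101$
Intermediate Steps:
$q{\left(u,E \right)} = E u$
$83 q{\left(0,-9 \right)} + \left(24 + 77\right) = 83 \left(\left(-9\right) 0\right) + \left(24 + 77\right) = 83 \cdot 0 + 101 = 0 + 101 = 101$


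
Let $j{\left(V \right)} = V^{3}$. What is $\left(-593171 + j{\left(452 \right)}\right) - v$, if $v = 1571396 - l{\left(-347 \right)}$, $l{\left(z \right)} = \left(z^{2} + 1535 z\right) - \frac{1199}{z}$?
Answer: $\frac{31149707134}{347} \approx 8.9769 \cdot 10^{7}$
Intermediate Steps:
$l{\left(z \right)} = z^{2} - \frac{1199}{z} + 1535 z$
$v = \frac{688319105}{347}$ ($v = 1571396 - \frac{-1199 + \left(-347\right)^{2} \left(1535 - 347\right)}{-347} = 1571396 - - \frac{-1199 + 120409 \cdot 1188}{347} = 1571396 - - \frac{-1199 + 143045892}{347} = 1571396 - \left(- \frac{1}{347}\right) 143044693 = 1571396 - - \frac{143044693}{347} = 1571396 + \frac{143044693}{347} = \frac{688319105}{347} \approx 1.9836 \cdot 10^{6}$)
$\left(-593171 + j{\left(452 \right)}\right) - v = \left(-593171 + 452^{3}\right) - \frac{688319105}{347} = \left(-593171 + 92345408\right) - \frac{688319105}{347} = 91752237 - \frac{688319105}{347} = \frac{31149707134}{347}$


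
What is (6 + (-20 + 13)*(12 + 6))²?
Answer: 14400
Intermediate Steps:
(6 + (-20 + 13)*(12 + 6))² = (6 - 7*18)² = (6 - 126)² = (-120)² = 14400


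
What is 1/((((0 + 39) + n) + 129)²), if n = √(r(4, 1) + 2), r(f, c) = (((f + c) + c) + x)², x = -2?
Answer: 523/14732934 - 28*√2/22099401 ≈ 3.3707e-5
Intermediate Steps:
r(f, c) = (-2 + f + 2*c)² (r(f, c) = (((f + c) + c) - 2)² = (((c + f) + c) - 2)² = ((f + 2*c) - 2)² = (-2 + f + 2*c)²)
n = 3*√2 (n = √((-2 + 4 + 2*1)² + 2) = √((-2 + 4 + 2)² + 2) = √(4² + 2) = √(16 + 2) = √18 = 3*√2 ≈ 4.2426)
1/((((0 + 39) + n) + 129)²) = 1/((((0 + 39) + 3*√2) + 129)²) = 1/(((39 + 3*√2) + 129)²) = 1/((168 + 3*√2)²) = (168 + 3*√2)⁻²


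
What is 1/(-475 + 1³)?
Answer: -1/474 ≈ -0.0021097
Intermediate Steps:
1/(-475 + 1³) = 1/(-475 + 1) = 1/(-474) = -1/474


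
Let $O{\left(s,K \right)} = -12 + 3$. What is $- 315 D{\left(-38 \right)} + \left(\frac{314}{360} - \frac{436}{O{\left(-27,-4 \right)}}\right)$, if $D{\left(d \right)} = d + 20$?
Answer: $\frac{343159}{60} \approx 5719.3$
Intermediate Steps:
$O{\left(s,K \right)} = -9$
$D{\left(d \right)} = 20 + d$
$- 315 D{\left(-38 \right)} + \left(\frac{314}{360} - \frac{436}{O{\left(-27,-4 \right)}}\right) = - 315 \left(20 - 38\right) + \left(\frac{314}{360} - \frac{436}{-9}\right) = \left(-315\right) \left(-18\right) + \left(314 \cdot \frac{1}{360} - - \frac{436}{9}\right) = 5670 + \left(\frac{157}{180} + \frac{436}{9}\right) = 5670 + \frac{2959}{60} = \frac{343159}{60}$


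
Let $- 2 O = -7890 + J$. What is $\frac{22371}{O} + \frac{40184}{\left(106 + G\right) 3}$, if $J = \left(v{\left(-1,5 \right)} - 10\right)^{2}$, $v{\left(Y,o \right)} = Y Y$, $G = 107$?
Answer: $\frac{114128998}{1663317} \approx 68.615$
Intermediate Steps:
$v{\left(Y,o \right)} = Y^{2}$
$J = 81$ ($J = \left(\left(-1\right)^{2} - 10\right)^{2} = \left(1 - 10\right)^{2} = \left(-9\right)^{2} = 81$)
$O = \frac{7809}{2}$ ($O = - \frac{-7890 + 81}{2} = \left(- \frac{1}{2}\right) \left(-7809\right) = \frac{7809}{2} \approx 3904.5$)
$\frac{22371}{O} + \frac{40184}{\left(106 + G\right) 3} = \frac{22371}{\frac{7809}{2}} + \frac{40184}{\left(106 + 107\right) 3} = 22371 \cdot \frac{2}{7809} + \frac{40184}{213 \cdot 3} = \frac{14914}{2603} + \frac{40184}{639} = \frac{114128998}{1663317}$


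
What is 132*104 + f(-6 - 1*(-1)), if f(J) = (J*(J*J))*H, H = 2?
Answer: 13478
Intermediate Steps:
f(J) = 2*J³ (f(J) = (J*(J*J))*2 = (J*J²)*2 = J³*2 = 2*J³)
132*104 + f(-6 - 1*(-1)) = 132*104 + 2*(-6 - 1*(-1))³ = 13728 + 2*(-6 + 1)³ = 13728 + 2*(-5)³ = 13728 + 2*(-125) = 13728 - 250 = 13478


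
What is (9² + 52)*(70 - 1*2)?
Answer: 9044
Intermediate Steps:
(9² + 52)*(70 - 1*2) = (81 + 52)*(70 - 2) = 133*68 = 9044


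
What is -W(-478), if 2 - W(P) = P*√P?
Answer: -2 - 478*I*√478 ≈ -2.0 - 10451.0*I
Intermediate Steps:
W(P) = 2 - P^(3/2) (W(P) = 2 - P*√P = 2 - P^(3/2))
-W(-478) = -(2 - (-478)^(3/2)) = -(2 - (-478)*I*√478) = -(2 + 478*I*√478) = -2 - 478*I*√478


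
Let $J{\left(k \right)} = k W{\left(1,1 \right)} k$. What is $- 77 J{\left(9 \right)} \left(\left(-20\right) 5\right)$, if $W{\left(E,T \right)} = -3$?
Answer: $-1871100$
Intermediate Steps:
$J{\left(k \right)} = - 3 k^{2}$ ($J{\left(k \right)} = k \left(-3\right) k = - 3 k k = - 3 k^{2}$)
$- 77 J{\left(9 \right)} \left(\left(-20\right) 5\right) = - 77 \left(- 3 \cdot 9^{2}\right) \left(\left(-20\right) 5\right) = - 77 \left(\left(-3\right) 81\right) \left(-100\right) = \left(-77\right) \left(-243\right) \left(-100\right) = 18711 \left(-100\right) = -1871100$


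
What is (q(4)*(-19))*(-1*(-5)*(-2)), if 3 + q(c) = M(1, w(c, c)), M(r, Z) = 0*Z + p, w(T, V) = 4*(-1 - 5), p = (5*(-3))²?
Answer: 42180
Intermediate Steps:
p = 225 (p = (-15)² = 225)
w(T, V) = -24 (w(T, V) = 4*(-6) = -24)
M(r, Z) = 225 (M(r, Z) = 0*Z + 225 = 0 + 225 = 225)
q(c) = 222 (q(c) = -3 + 225 = 222)
(q(4)*(-19))*(-1*(-5)*(-2)) = (222*(-19))*(-1*(-5)*(-2)) = -21090*(-2) = -4218*(-10) = 42180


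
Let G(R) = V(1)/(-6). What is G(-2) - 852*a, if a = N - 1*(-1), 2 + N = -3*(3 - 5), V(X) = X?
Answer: -25561/6 ≈ -4260.2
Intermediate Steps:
N = 4 (N = -2 - 3*(3 - 5) = -2 - 3*(-2) = -2 + 6 = 4)
G(R) = -⅙ (G(R) = 1/(-6) = 1*(-⅙) = -⅙)
a = 5 (a = 4 - 1*(-1) = 4 + 1 = 5)
G(-2) - 852*a = -⅙ - 852*5 = -⅙ - 142*30 = -⅙ - 4260 = -25561/6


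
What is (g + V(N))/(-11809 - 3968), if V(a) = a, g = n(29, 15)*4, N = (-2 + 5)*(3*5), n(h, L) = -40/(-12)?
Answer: -175/47331 ≈ -0.0036974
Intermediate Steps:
n(h, L) = 10/3 (n(h, L) = -40*(-1/12) = 10/3)
N = 45 (N = 3*15 = 45)
g = 40/3 (g = (10/3)*4 = 40/3 ≈ 13.333)
(g + V(N))/(-11809 - 3968) = (40/3 + 45)/(-11809 - 3968) = (175/3)/(-15777) = (175/3)*(-1/15777) = -175/47331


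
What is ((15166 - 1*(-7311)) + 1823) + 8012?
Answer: 32312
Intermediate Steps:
((15166 - 1*(-7311)) + 1823) + 8012 = ((15166 + 7311) + 1823) + 8012 = (22477 + 1823) + 8012 = 24300 + 8012 = 32312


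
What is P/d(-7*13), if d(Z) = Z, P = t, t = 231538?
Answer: -231538/91 ≈ -2544.4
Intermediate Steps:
P = 231538
P/d(-7*13) = 231538/((-7*13)) = 231538/(-91) = 231538*(-1/91) = -231538/91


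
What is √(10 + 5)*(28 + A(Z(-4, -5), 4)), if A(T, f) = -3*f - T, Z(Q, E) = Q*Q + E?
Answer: 5*√15 ≈ 19.365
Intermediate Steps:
Z(Q, E) = E + Q² (Z(Q, E) = Q² + E = E + Q²)
A(T, f) = -T - 3*f
√(10 + 5)*(28 + A(Z(-4, -5), 4)) = √(10 + 5)*(28 + (-(-5 + (-4)²) - 3*4)) = √15*(28 + (-(-5 + 16) - 12)) = √15*(28 + (-1*11 - 12)) = √15*(28 + (-11 - 12)) = √15*(28 - 23) = √15*5 = 5*√15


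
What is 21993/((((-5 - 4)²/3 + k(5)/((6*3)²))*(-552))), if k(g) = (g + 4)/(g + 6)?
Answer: -725769/491878 ≈ -1.4755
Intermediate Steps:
k(g) = (4 + g)/(6 + g)
21993/((((-5 - 4)²/3 + k(5)/((6*3)²))*(-552))) = 21993/((((-5 - 4)²/3 + ((4 + 5)/(6 + 5))/((6*3)²))*(-552))) = 21993/((((-9)²*(⅓) + (9/11)/(18²))*(-552))) = 21993/(((81*(⅓) + ((1/11)*9)/324)*(-552))) = 21993/(((27 + (9/11)*(1/324))*(-552))) = 21993/(((27 + 1/396)*(-552))) = 21993/(((10693/396)*(-552))) = 21993/(-491878/33) = 21993*(-33/491878) = -725769/491878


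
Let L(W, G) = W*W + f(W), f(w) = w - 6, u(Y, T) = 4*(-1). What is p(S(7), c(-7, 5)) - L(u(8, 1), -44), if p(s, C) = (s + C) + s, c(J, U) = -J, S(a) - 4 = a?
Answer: 23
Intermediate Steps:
S(a) = 4 + a
u(Y, T) = -4
p(s, C) = C + 2*s (p(s, C) = (C + s) + s = C + 2*s)
f(w) = -6 + w
L(W, G) = -6 + W + W² (L(W, G) = W*W + (-6 + W) = W² + (-6 + W) = -6 + W + W²)
p(S(7), c(-7, 5)) - L(u(8, 1), -44) = (-1*(-7) + 2*(4 + 7)) - (-6 - 4 + (-4)²) = (7 + 2*11) - (-6 - 4 + 16) = (7 + 22) - 1*6 = 29 - 6 = 23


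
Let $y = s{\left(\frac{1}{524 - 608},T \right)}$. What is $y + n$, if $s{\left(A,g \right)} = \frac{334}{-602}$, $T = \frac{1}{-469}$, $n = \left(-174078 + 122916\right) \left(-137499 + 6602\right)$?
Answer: $\frac{2015782646347}{301} \approx 6.697 \cdot 10^{9}$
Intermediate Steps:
$n = 6696952314$ ($n = \left(-51162\right) \left(-130897\right) = 6696952314$)
$T = - \frac{1}{469} \approx -0.0021322$
$s{\left(A,g \right)} = - \frac{167}{301}$ ($s{\left(A,g \right)} = 334 \left(- \frac{1}{602}\right) = - \frac{167}{301}$)
$y = - \frac{167}{301} \approx -0.55482$
$y + n = - \frac{167}{301} + 6696952314 = \frac{2015782646347}{301}$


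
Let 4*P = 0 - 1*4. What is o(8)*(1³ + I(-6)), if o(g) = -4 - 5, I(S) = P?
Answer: 0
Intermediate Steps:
P = -1 (P = (0 - 1*4)/4 = (0 - 4)/4 = (¼)*(-4) = -1)
I(S) = -1
o(g) = -9
o(8)*(1³ + I(-6)) = -9*(1³ - 1) = -9*(1 - 1) = -9*0 = 0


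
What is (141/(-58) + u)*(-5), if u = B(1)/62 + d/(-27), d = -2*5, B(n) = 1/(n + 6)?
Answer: 1748690/169911 ≈ 10.292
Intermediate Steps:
B(n) = 1/(6 + n)
d = -10
u = 4367/11718 (u = 1/((6 + 1)*62) - 10/(-27) = (1/62)/7 - 10*(-1/27) = (⅐)*(1/62) + 10/27 = 1/434 + 10/27 = 4367/11718 ≈ 0.37267)
(141/(-58) + u)*(-5) = (141/(-58) + 4367/11718)*(-5) = (141*(-1/58) + 4367/11718)*(-5) = (-141/58 + 4367/11718)*(-5) = -349738/169911*(-5) = 1748690/169911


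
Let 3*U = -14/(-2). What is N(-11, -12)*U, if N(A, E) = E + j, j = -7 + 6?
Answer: -91/3 ≈ -30.333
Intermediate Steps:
j = -1
N(A, E) = -1 + E (N(A, E) = E - 1 = -1 + E)
U = 7/3 (U = (-14/(-2))/3 = (-14*(-½))/3 = (⅓)*7 = 7/3 ≈ 2.3333)
N(-11, -12)*U = (-1 - 12)*(7/3) = -13*7/3 = -91/3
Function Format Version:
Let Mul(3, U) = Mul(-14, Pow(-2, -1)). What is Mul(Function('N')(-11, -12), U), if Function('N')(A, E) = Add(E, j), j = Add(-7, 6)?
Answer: Rational(-91, 3) ≈ -30.333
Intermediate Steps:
j = -1
Function('N')(A, E) = Add(-1, E) (Function('N')(A, E) = Add(E, -1) = Add(-1, E))
U = Rational(7, 3) (U = Mul(Rational(1, 3), Mul(-14, Pow(-2, -1))) = Mul(Rational(1, 3), Mul(-14, Rational(-1, 2))) = Mul(Rational(1, 3), 7) = Rational(7, 3) ≈ 2.3333)
Mul(Function('N')(-11, -12), U) = Mul(Add(-1, -12), Rational(7, 3)) = Mul(-13, Rational(7, 3)) = Rational(-91, 3)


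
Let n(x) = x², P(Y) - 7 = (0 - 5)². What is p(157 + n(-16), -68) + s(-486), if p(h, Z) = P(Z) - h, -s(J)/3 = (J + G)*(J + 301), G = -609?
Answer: -608106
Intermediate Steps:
P(Y) = 32 (P(Y) = 7 + (0 - 5)² = 7 + (-5)² = 7 + 25 = 32)
s(J) = -3*(-609 + J)*(301 + J) (s(J) = -3*(J - 609)*(J + 301) = -3*(-609 + J)*(301 + J))
p(h, Z) = 32 - h
p(157 + n(-16), -68) + s(-486) = (32 - (157 + (-16)²)) + (549927 - 3*(-486)² + 924*(-486)) = (32 - (157 + 256)) + (549927 - 3*236196 - 449064) = (32 - 1*413) + (549927 - 708588 - 449064) = (32 - 413) - 607725 = -381 - 607725 = -608106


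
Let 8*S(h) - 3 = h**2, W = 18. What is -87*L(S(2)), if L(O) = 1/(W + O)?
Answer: -696/151 ≈ -4.6093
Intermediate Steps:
S(h) = 3/8 + h**2/8
L(O) = 1/(18 + O)
-87*L(S(2)) = -87/(18 + (3/8 + (1/8)*2**2)) = -87/(18 + (3/8 + (1/8)*4)) = -87/(18 + (3/8 + 1/2)) = -87/(18 + 7/8) = -87/151/8 = -87*8/151 = -696/151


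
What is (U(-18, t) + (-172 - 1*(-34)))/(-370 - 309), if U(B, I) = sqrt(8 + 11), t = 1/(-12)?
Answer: 138/679 - sqrt(19)/679 ≈ 0.19682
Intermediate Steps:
t = -1/12 ≈ -0.083333
U(B, I) = sqrt(19)
(U(-18, t) + (-172 - 1*(-34)))/(-370 - 309) = (sqrt(19) + (-172 - 1*(-34)))/(-370 - 309) = (sqrt(19) + (-172 + 34))/(-679) = (sqrt(19) - 138)*(-1/679) = (-138 + sqrt(19))*(-1/679) = 138/679 - sqrt(19)/679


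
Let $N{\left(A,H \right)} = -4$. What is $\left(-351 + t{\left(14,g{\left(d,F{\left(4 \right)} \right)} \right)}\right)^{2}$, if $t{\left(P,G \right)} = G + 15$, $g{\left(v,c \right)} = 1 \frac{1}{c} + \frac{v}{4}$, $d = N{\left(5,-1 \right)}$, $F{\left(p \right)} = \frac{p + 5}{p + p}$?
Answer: $\frac{9150625}{81} \approx 1.1297 \cdot 10^{5}$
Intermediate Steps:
$F{\left(p \right)} = \frac{5 + p}{2 p}$
$d = -4$
$g{\left(v,c \right)} = \frac{1}{c} + \frac{v}{4}$ ($g{\left(v,c \right)} = \frac{1}{c} + v \frac{1}{4} = \frac{1}{c} + \frac{v}{4}$)
$t{\left(P,G \right)} = 15 + G$
$\left(-351 + t{\left(14,g{\left(d,F{\left(4 \right)} \right)} \right)}\right)^{2} = \left(-351 + \left(15 + \left(\frac{1}{\frac{1}{2} \cdot \frac{1}{4} \left(5 + 4\right)} + \frac{1}{4} \left(-4\right)\right)\right)\right)^{2} = \left(-351 + \left(15 - \left(1 - \frac{1}{\frac{1}{2} \cdot \frac{1}{4} \cdot 9}\right)\right)\right)^{2} = \left(-351 + \left(15 - \left(1 - \frac{1}{\frac{9}{8}}\right)\right)\right)^{2} = \left(-351 + \left(15 + \left(\frac{8}{9} - 1\right)\right)\right)^{2} = \left(-351 + \left(15 - \frac{1}{9}\right)\right)^{2} = \left(-351 + \frac{134}{9}\right)^{2} = \left(- \frac{3025}{9}\right)^{2} = \frac{9150625}{81}$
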